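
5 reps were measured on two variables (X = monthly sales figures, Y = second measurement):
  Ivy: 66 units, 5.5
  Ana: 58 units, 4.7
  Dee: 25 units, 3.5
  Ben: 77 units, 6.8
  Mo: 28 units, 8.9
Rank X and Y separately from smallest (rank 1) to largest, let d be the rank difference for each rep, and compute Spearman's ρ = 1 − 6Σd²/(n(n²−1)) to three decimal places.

Ranks of variable 1: 4, 3, 1, 5, 2
Ranks of variable 2: 3, 2, 1, 4, 5
d = r₁ − r₂: 1, 1, 0, 1, -3
d²: 1, 1, 0, 1, 9; Σd² = 12
ρ = 1 − 6·12/(5·24) = 1 − 72/120 = 0.400

0.400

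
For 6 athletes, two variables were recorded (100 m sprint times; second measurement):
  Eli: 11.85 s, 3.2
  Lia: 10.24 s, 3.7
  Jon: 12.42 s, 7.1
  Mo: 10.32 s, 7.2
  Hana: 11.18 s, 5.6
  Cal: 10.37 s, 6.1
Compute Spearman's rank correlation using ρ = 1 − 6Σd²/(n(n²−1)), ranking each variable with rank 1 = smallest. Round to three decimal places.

-0.029

Ranks of variable 1: 5, 1, 6, 2, 4, 3
Ranks of variable 2: 1, 2, 5, 6, 3, 4
d = r₁ − r₂: 4, -1, 1, -4, 1, -1
d²: 16, 1, 1, 16, 1, 1; Σd² = 36
ρ = 1 − 6·36/(6·35) = 1 − 216/210 = -0.029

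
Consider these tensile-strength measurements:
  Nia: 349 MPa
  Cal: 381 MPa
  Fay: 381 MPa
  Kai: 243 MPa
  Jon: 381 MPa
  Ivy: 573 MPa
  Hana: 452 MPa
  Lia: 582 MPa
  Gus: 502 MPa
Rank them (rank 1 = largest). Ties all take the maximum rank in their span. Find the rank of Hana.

4

Sorted (descending): 582, 573, 502, 452, 381, 381, 381, 349, 243
The 3 values of 381 occupy positions 5–7 → each gets rank 7.
Hana has value 452 MPa → rank 4.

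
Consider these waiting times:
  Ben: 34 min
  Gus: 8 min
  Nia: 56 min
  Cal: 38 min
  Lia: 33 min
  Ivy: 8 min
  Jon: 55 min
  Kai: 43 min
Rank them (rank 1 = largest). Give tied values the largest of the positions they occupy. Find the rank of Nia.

Sorted (descending): 56, 55, 43, 38, 34, 33, 8, 8
The 2 values of 8 occupy positions 7–8 → each gets rank 8.
Nia has value 56 min → rank 1.

1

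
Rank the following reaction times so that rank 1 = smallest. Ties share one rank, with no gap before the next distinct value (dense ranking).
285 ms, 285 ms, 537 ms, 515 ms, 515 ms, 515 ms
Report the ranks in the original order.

Sorted (ascending): 285, 285, 515, 515, 515, 537
The 2 values of 285 share dense rank 1.
The 3 values of 515 share dense rank 2.
Remaining distinct values take the next consecutive integers.

1, 1, 3, 2, 2, 2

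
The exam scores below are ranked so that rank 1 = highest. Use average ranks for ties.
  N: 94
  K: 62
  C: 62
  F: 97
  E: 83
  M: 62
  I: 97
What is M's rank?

6

Sorted (descending): 97, 97, 94, 83, 62, 62, 62
The 2 values of 97 occupy positions 1–2 → average rank (1+2)/2 = 1.5.
The 3 values of 62 occupy positions 5–7 → average rank 6.
M has value 62 → rank 6.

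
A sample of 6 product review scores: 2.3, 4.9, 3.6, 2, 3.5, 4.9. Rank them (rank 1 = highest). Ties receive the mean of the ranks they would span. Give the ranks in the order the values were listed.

5, 1.5, 3, 6, 4, 1.5

Sorted (descending): 4.9, 4.9, 3.6, 3.5, 2.3, 2
The 2 values of 4.9 occupy positions 1–2 → average rank (1+2)/2 = 1.5.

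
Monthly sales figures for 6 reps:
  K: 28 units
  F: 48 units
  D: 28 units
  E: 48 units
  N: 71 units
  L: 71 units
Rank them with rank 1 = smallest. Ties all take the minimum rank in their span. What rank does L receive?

5

Sorted (ascending): 28, 28, 48, 48, 71, 71
The 2 values of 28 occupy positions 1–2 → each gets rank 1.
The 2 values of 48 occupy positions 3–4 → each gets rank 3.
The 2 values of 71 occupy positions 5–6 → each gets rank 5.
L has value 71 units → rank 5.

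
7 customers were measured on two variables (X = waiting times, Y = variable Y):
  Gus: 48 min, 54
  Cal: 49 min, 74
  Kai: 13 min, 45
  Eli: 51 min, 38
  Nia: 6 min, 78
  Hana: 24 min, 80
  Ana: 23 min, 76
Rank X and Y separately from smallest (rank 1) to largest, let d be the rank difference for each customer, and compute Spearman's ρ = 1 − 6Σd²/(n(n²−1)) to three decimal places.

Ranks of variable 1: 5, 6, 2, 7, 1, 4, 3
Ranks of variable 2: 3, 4, 2, 1, 6, 7, 5
d = r₁ − r₂: 2, 2, 0, 6, -5, -3, -2
d²: 4, 4, 0, 36, 25, 9, 4; Σd² = 82
ρ = 1 − 6·82/(7·48) = 1 − 492/336 = -0.464

-0.464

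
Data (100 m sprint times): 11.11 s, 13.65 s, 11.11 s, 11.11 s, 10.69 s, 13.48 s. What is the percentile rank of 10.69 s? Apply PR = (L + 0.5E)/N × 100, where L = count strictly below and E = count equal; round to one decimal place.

N = 6.
Strictly below 10.69: 0. Equal to 10.69: 1.
PR = (0 + 0.5·1)/6 × 100 = 8.3

8.3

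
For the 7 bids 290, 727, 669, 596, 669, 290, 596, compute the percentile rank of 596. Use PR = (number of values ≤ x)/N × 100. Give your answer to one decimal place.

N = 7.
Strictly below 596: 2. Equal to 596: 2.
PR = 4/7 × 100 = 57.1

57.1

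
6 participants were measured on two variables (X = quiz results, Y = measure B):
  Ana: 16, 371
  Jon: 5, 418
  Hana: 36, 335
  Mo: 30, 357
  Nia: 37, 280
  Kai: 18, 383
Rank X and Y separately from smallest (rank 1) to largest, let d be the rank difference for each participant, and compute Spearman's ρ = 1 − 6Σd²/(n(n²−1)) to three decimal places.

-0.943

Ranks of variable 1: 2, 1, 5, 4, 6, 3
Ranks of variable 2: 4, 6, 2, 3, 1, 5
d = r₁ − r₂: -2, -5, 3, 1, 5, -2
d²: 4, 25, 9, 1, 25, 4; Σd² = 68
ρ = 1 − 6·68/(6·35) = 1 − 408/210 = -0.943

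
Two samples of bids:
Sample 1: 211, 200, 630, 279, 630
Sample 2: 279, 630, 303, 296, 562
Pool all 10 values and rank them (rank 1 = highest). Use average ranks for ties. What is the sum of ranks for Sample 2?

Sorted (descending): 630, 630, 630, 562, 303, 296, 279, 279, 211, 200
The 3 values of 630 occupy positions 1–3 → average rank 2.
The 2 values of 279 occupy positions 7–8 → average rank (7+8)/2 = 7.5.
Sample 2 values → pooled ranks: 279→7.5, 630→2, 303→5, 296→6, 562→4
Rank sum = 7.5 + 2 + 5 + 6 + 4 = 24.5

24.5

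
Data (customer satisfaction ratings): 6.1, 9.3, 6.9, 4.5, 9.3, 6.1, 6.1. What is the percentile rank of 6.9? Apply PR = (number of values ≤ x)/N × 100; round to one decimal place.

71.4

N = 7.
Strictly below 6.9: 4. Equal to 6.9: 1.
PR = 5/7 × 100 = 71.4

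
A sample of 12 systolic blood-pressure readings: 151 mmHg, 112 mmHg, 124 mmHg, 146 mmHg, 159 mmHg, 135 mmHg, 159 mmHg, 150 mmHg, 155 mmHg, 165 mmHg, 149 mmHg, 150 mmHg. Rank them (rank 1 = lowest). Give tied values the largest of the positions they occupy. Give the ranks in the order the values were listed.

Sorted (ascending): 112, 124, 135, 146, 149, 150, 150, 151, 155, 159, 159, 165
The 2 values of 150 occupy positions 6–7 → each gets rank 7.
The 2 values of 159 occupy positions 10–11 → each gets rank 11.

8, 1, 2, 4, 11, 3, 11, 7, 9, 12, 5, 7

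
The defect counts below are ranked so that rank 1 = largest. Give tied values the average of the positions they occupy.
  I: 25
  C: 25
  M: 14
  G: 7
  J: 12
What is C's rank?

Sorted (descending): 25, 25, 14, 12, 7
The 2 values of 25 occupy positions 1–2 → average rank (1+2)/2 = 1.5.
C has value 25 → rank 1.5.

1.5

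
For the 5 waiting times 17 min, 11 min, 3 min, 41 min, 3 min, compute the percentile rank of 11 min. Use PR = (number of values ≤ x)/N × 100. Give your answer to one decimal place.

60.0

N = 5.
Strictly below 11: 2. Equal to 11: 1.
PR = 3/5 × 100 = 60.0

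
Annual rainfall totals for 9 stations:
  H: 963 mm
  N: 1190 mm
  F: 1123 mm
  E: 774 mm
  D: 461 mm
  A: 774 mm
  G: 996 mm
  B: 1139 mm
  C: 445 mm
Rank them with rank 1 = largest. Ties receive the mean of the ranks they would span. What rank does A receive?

Sorted (descending): 1190, 1139, 1123, 996, 963, 774, 774, 461, 445
The 2 values of 774 occupy positions 6–7 → average rank (6+7)/2 = 6.5.
A has value 774 mm → rank 6.5.

6.5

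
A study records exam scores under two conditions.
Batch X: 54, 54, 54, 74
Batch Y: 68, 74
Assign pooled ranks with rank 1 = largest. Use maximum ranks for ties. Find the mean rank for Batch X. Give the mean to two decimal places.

5.00

Sorted (descending): 74, 74, 68, 54, 54, 54
The 2 values of 74 occupy positions 1–2 → each gets rank 2.
The 3 values of 54 occupy positions 4–6 → each gets rank 6.
Batch X values → pooled ranks: 54→6, 54→6, 54→6, 74→2
Mean rank = (6 + 6 + 6 + 2) / 4 = 5.00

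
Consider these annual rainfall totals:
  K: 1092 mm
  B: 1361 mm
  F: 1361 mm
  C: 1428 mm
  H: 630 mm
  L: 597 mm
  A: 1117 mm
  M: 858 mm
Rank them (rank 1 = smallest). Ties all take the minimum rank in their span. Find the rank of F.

6

Sorted (ascending): 597, 630, 858, 1092, 1117, 1361, 1361, 1428
The 2 values of 1361 occupy positions 6–7 → each gets rank 6.
F has value 1361 mm → rank 6.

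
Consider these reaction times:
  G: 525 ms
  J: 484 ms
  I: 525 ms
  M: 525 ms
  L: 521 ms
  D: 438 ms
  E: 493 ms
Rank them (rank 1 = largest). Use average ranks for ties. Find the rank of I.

Sorted (descending): 525, 525, 525, 521, 493, 484, 438
The 3 values of 525 occupy positions 1–3 → average rank 2.
I has value 525 ms → rank 2.

2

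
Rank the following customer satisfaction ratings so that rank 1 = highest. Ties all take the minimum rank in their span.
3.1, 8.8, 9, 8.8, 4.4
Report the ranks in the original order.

Sorted (descending): 9, 8.8, 8.8, 4.4, 3.1
The 2 values of 8.8 occupy positions 2–3 → each gets rank 2.

5, 2, 1, 2, 4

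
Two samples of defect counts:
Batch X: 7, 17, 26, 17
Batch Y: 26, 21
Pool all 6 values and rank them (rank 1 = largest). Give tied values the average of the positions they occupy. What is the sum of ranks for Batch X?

Sorted (descending): 26, 26, 21, 17, 17, 7
The 2 values of 26 occupy positions 1–2 → average rank (1+2)/2 = 1.5.
The 2 values of 17 occupy positions 4–5 → average rank (4+5)/2 = 4.5.
Batch X values → pooled ranks: 7→6, 17→4.5, 26→1.5, 17→4.5
Rank sum = 6 + 4.5 + 1.5 + 4.5 = 16.5

16.5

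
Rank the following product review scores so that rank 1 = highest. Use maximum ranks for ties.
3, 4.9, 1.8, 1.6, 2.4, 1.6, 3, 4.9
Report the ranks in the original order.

Sorted (descending): 4.9, 4.9, 3, 3, 2.4, 1.8, 1.6, 1.6
The 2 values of 4.9 occupy positions 1–2 → each gets rank 2.
The 2 values of 3 occupy positions 3–4 → each gets rank 4.
The 2 values of 1.6 occupy positions 7–8 → each gets rank 8.

4, 2, 6, 8, 5, 8, 4, 2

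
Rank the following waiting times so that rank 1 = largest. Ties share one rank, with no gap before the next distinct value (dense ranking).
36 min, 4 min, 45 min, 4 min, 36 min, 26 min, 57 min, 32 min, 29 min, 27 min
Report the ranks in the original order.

3, 8, 2, 8, 3, 7, 1, 4, 5, 6

Sorted (descending): 57, 45, 36, 36, 32, 29, 27, 26, 4, 4
The 2 values of 36 share dense rank 3.
The 2 values of 4 share dense rank 8.
Remaining distinct values take the next consecutive integers.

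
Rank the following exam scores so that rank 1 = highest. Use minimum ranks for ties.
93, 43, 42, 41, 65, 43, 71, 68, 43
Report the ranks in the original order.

Sorted (descending): 93, 71, 68, 65, 43, 43, 43, 42, 41
The 3 values of 43 occupy positions 5–7 → each gets rank 5.

1, 5, 8, 9, 4, 5, 2, 3, 5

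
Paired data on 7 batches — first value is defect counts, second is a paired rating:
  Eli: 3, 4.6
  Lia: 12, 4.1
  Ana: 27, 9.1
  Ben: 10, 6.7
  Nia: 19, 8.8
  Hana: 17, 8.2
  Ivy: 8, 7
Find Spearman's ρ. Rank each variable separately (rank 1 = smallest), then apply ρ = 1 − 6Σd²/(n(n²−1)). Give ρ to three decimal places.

0.750

Ranks of variable 1: 1, 4, 7, 3, 6, 5, 2
Ranks of variable 2: 2, 1, 7, 3, 6, 5, 4
d = r₁ − r₂: -1, 3, 0, 0, 0, 0, -2
d²: 1, 9, 0, 0, 0, 0, 4; Σd² = 14
ρ = 1 − 6·14/(7·48) = 1 − 84/336 = 0.750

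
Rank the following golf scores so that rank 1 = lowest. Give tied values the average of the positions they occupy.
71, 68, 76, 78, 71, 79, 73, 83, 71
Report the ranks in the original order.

3, 1, 6, 7, 3, 8, 5, 9, 3

Sorted (ascending): 68, 71, 71, 71, 73, 76, 78, 79, 83
The 3 values of 71 occupy positions 2–4 → average rank 3.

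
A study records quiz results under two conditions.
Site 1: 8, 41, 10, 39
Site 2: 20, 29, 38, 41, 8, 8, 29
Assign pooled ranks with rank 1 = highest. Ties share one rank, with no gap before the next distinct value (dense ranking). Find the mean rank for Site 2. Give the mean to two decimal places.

Sorted (descending): 41, 41, 39, 38, 29, 29, 20, 10, 8, 8, 8
The 2 values of 41 share dense rank 1.
The 2 values of 29 share dense rank 4.
The 3 values of 8 share dense rank 7.
Remaining distinct values take the next consecutive integers.
Site 2 values → pooled ranks: 20→5, 29→4, 38→3, 41→1, 8→7, 8→7, 29→4
Mean rank = (5 + 4 + 3 + 1 + 7 + 7 + 4) / 7 = 4.43

4.43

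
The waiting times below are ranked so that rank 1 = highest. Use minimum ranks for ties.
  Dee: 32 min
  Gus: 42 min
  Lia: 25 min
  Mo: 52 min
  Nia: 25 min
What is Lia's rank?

4

Sorted (descending): 52, 42, 32, 25, 25
The 2 values of 25 occupy positions 4–5 → each gets rank 4.
Lia has value 25 min → rank 4.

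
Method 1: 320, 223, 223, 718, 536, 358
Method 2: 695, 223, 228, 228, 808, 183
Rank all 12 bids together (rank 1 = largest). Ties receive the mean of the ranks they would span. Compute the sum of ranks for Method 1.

Sorted (descending): 808, 718, 695, 536, 358, 320, 228, 228, 223, 223, 223, 183
The 2 values of 228 occupy positions 7–8 → average rank (7+8)/2 = 7.5.
The 3 values of 223 occupy positions 9–11 → average rank 10.
Method 1 values → pooled ranks: 320→6, 223→10, 223→10, 718→2, 536→4, 358→5
Rank sum = 6 + 10 + 10 + 2 + 4 + 5 = 37

37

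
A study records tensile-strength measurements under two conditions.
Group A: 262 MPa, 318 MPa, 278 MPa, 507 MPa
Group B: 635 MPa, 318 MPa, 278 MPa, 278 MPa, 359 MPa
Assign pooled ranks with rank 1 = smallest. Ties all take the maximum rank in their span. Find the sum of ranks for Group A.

Sorted (ascending): 262, 278, 278, 278, 318, 318, 359, 507, 635
The 3 values of 278 occupy positions 2–4 → each gets rank 4.
The 2 values of 318 occupy positions 5–6 → each gets rank 6.
Group A values → pooled ranks: 262→1, 318→6, 278→4, 507→8
Rank sum = 1 + 6 + 4 + 8 = 19

19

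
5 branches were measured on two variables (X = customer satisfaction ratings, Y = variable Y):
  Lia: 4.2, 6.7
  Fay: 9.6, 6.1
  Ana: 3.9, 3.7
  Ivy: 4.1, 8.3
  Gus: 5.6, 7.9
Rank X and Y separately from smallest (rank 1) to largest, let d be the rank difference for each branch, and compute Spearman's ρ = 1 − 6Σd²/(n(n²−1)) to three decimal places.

Ranks of variable 1: 3, 5, 1, 2, 4
Ranks of variable 2: 3, 2, 1, 5, 4
d = r₁ − r₂: 0, 3, 0, -3, 0
d²: 0, 9, 0, 9, 0; Σd² = 18
ρ = 1 − 6·18/(5·24) = 1 − 108/120 = 0.100

0.100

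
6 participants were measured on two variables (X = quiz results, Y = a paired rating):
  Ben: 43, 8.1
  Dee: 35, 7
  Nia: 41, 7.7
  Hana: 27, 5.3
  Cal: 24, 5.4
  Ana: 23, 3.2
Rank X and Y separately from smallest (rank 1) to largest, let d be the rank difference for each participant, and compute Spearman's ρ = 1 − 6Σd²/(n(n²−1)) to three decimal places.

Ranks of variable 1: 6, 4, 5, 3, 2, 1
Ranks of variable 2: 6, 4, 5, 2, 3, 1
d = r₁ − r₂: 0, 0, 0, 1, -1, 0
d²: 0, 0, 0, 1, 1, 0; Σd² = 2
ρ = 1 − 6·2/(6·35) = 1 − 12/210 = 0.943

0.943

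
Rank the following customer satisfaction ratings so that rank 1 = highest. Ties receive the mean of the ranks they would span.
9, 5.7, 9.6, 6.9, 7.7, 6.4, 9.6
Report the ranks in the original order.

3, 7, 1.5, 5, 4, 6, 1.5

Sorted (descending): 9.6, 9.6, 9, 7.7, 6.9, 6.4, 5.7
The 2 values of 9.6 occupy positions 1–2 → average rank (1+2)/2 = 1.5.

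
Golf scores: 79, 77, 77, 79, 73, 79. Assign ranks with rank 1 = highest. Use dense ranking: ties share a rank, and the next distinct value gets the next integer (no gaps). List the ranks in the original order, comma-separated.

Sorted (descending): 79, 79, 79, 77, 77, 73
The 3 values of 79 share dense rank 1.
The 2 values of 77 share dense rank 2.
Remaining distinct values take the next consecutive integers.

1, 2, 2, 1, 3, 1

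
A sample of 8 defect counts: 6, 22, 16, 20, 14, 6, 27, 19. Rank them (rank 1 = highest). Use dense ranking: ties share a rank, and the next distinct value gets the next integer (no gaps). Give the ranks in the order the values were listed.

7, 2, 5, 3, 6, 7, 1, 4

Sorted (descending): 27, 22, 20, 19, 16, 14, 6, 6
The 2 values of 6 share dense rank 7.
Remaining distinct values take the next consecutive integers.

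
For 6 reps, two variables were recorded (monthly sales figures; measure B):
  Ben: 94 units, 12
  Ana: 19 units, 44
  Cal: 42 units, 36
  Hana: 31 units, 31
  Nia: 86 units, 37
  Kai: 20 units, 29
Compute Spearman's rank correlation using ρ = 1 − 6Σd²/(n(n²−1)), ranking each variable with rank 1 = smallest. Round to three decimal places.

Ranks of variable 1: 6, 1, 4, 3, 5, 2
Ranks of variable 2: 1, 6, 4, 3, 5, 2
d = r₁ − r₂: 5, -5, 0, 0, 0, 0
d²: 25, 25, 0, 0, 0, 0; Σd² = 50
ρ = 1 − 6·50/(6·35) = 1 − 300/210 = -0.429

-0.429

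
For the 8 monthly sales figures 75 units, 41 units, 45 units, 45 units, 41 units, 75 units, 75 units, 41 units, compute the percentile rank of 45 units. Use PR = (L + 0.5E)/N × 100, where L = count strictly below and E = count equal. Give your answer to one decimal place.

N = 8.
Strictly below 45: 3. Equal to 45: 2.
PR = (3 + 0.5·2)/8 × 100 = 50.0

50.0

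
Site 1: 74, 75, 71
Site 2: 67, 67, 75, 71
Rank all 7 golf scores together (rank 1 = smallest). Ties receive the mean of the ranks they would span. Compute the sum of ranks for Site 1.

15

Sorted (ascending): 67, 67, 71, 71, 74, 75, 75
The 2 values of 67 occupy positions 1–2 → average rank (1+2)/2 = 1.5.
The 2 values of 71 occupy positions 3–4 → average rank (3+4)/2 = 3.5.
The 2 values of 75 occupy positions 6–7 → average rank (6+7)/2 = 6.5.
Site 1 values → pooled ranks: 74→5, 75→6.5, 71→3.5
Rank sum = 5 + 6.5 + 3.5 = 15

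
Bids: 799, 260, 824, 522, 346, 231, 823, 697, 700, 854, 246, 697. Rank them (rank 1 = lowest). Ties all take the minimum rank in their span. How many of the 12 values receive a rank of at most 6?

Sorted (ascending): 231, 246, 260, 346, 522, 697, 697, 700, 799, 823, 824, 854
The 2 values of 697 occupy positions 6–7 → each gets rank 6.
Ranks ≤ 6: {1, 2, 3, 4, 5, 6, 6} → 7 values.

7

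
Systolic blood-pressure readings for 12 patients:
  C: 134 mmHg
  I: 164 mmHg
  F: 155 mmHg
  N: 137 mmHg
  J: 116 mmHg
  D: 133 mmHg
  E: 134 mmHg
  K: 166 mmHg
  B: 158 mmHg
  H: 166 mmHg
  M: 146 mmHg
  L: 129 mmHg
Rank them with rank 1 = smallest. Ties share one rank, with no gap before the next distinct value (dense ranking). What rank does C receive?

Sorted (ascending): 116, 129, 133, 134, 134, 137, 146, 155, 158, 164, 166, 166
The 2 values of 134 share dense rank 4.
The 2 values of 166 share dense rank 10.
Remaining distinct values take the next consecutive integers.
C has value 134 mmHg → rank 4.

4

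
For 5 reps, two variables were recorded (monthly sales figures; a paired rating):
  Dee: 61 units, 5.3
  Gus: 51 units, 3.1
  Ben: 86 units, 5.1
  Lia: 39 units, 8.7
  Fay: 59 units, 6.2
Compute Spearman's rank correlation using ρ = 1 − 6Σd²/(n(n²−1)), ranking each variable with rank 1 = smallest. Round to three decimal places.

-0.400

Ranks of variable 1: 4, 2, 5, 1, 3
Ranks of variable 2: 3, 1, 2, 5, 4
d = r₁ − r₂: 1, 1, 3, -4, -1
d²: 1, 1, 9, 16, 1; Σd² = 28
ρ = 1 − 6·28/(5·24) = 1 − 168/120 = -0.400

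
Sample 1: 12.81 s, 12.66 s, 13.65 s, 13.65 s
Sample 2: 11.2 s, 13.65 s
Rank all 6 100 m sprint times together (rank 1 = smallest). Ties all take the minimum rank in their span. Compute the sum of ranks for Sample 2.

Sorted (ascending): 11.2, 12.66, 12.81, 13.65, 13.65, 13.65
The 3 values of 13.65 occupy positions 4–6 → each gets rank 4.
Sample 2 values → pooled ranks: 11.2→1, 13.65→4
Rank sum = 1 + 4 = 5

5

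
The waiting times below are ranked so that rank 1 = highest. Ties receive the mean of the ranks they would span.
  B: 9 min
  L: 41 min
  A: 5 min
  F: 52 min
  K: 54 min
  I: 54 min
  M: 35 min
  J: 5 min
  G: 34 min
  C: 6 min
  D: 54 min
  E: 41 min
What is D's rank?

Sorted (descending): 54, 54, 54, 52, 41, 41, 35, 34, 9, 6, 5, 5
The 3 values of 54 occupy positions 1–3 → average rank 2.
The 2 values of 41 occupy positions 5–6 → average rank (5+6)/2 = 5.5.
The 2 values of 5 occupy positions 11–12 → average rank (11+12)/2 = 11.5.
D has value 54 min → rank 2.

2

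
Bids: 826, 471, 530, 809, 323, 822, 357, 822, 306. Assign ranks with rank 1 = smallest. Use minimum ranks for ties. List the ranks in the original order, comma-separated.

9, 4, 5, 6, 2, 7, 3, 7, 1

Sorted (ascending): 306, 323, 357, 471, 530, 809, 822, 822, 826
The 2 values of 822 occupy positions 7–8 → each gets rank 7.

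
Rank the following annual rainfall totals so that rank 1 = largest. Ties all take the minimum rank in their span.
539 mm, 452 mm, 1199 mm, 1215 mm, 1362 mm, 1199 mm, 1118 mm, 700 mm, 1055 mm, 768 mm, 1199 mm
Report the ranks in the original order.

10, 11, 3, 2, 1, 3, 6, 9, 7, 8, 3

Sorted (descending): 1362, 1215, 1199, 1199, 1199, 1118, 1055, 768, 700, 539, 452
The 3 values of 1199 occupy positions 3–5 → each gets rank 3.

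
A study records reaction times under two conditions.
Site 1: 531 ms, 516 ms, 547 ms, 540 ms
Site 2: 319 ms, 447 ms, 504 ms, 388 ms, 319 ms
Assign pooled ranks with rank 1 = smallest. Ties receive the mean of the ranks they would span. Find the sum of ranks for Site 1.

30

Sorted (ascending): 319, 319, 388, 447, 504, 516, 531, 540, 547
The 2 values of 319 occupy positions 1–2 → average rank (1+2)/2 = 1.5.
Site 1 values → pooled ranks: 531→7, 516→6, 547→9, 540→8
Rank sum = 7 + 6 + 9 + 8 = 30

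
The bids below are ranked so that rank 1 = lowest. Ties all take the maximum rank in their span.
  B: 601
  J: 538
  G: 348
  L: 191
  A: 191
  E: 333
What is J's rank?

Sorted (ascending): 191, 191, 333, 348, 538, 601
The 2 values of 191 occupy positions 1–2 → each gets rank 2.
J has value 538 → rank 5.

5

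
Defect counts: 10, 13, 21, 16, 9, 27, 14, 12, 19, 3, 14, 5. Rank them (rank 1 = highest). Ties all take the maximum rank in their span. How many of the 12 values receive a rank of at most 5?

Sorted (descending): 27, 21, 19, 16, 14, 14, 13, 12, 10, 9, 5, 3
The 2 values of 14 occupy positions 5–6 → each gets rank 6.
Ranks ≤ 5: {1, 2, 3, 4} → 4 values.

4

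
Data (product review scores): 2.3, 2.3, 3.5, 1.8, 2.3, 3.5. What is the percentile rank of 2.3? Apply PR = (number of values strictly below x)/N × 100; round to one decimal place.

16.7

N = 6.
Strictly below 2.3: 1. Equal to 2.3: 3.
PR = 1/6 × 100 = 16.7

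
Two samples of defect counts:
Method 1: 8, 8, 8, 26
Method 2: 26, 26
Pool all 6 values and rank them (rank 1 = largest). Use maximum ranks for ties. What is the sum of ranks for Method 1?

21

Sorted (descending): 26, 26, 26, 8, 8, 8
The 3 values of 26 occupy positions 1–3 → each gets rank 3.
The 3 values of 8 occupy positions 4–6 → each gets rank 6.
Method 1 values → pooled ranks: 8→6, 8→6, 8→6, 26→3
Rank sum = 6 + 6 + 6 + 3 = 21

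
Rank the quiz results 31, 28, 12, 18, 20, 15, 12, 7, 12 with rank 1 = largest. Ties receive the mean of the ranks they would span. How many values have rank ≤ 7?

8

Sorted (descending): 31, 28, 20, 18, 15, 12, 12, 12, 7
The 3 values of 12 occupy positions 6–8 → average rank 7.
Ranks ≤ 7: {1, 2, 3, 4, 5, 7, 7, 7} → 8 values.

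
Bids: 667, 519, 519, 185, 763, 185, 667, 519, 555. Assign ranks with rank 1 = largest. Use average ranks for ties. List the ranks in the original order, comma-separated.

Sorted (descending): 763, 667, 667, 555, 519, 519, 519, 185, 185
The 2 values of 667 occupy positions 2–3 → average rank (2+3)/2 = 2.5.
The 3 values of 519 occupy positions 5–7 → average rank 6.
The 2 values of 185 occupy positions 8–9 → average rank (8+9)/2 = 8.5.

2.5, 6, 6, 8.5, 1, 8.5, 2.5, 6, 4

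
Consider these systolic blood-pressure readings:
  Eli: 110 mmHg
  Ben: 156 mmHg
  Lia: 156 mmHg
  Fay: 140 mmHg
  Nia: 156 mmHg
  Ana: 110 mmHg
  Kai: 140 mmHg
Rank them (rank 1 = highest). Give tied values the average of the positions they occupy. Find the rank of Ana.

6.5

Sorted (descending): 156, 156, 156, 140, 140, 110, 110
The 3 values of 156 occupy positions 1–3 → average rank 2.
The 2 values of 140 occupy positions 4–5 → average rank (4+5)/2 = 4.5.
The 2 values of 110 occupy positions 6–7 → average rank (6+7)/2 = 6.5.
Ana has value 110 mmHg → rank 6.5.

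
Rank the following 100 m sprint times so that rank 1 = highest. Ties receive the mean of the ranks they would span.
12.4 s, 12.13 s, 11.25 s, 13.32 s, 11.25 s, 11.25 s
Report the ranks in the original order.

2, 3, 5, 1, 5, 5

Sorted (descending): 13.32, 12.4, 12.13, 11.25, 11.25, 11.25
The 3 values of 11.25 occupy positions 4–6 → average rank 5.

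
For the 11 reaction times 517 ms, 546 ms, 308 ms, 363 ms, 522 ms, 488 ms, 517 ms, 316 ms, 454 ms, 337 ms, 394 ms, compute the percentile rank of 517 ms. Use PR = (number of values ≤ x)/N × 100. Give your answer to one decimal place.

N = 11.
Strictly below 517: 7. Equal to 517: 2.
PR = 9/11 × 100 = 81.8

81.8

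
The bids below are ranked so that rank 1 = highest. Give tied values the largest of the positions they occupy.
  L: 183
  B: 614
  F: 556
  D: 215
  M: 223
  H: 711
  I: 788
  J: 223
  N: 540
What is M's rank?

Sorted (descending): 788, 711, 614, 556, 540, 223, 223, 215, 183
The 2 values of 223 occupy positions 6–7 → each gets rank 7.
M has value 223 → rank 7.

7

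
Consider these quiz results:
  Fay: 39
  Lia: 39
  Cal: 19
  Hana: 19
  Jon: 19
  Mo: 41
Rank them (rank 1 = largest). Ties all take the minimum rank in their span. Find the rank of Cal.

4

Sorted (descending): 41, 39, 39, 19, 19, 19
The 2 values of 39 occupy positions 2–3 → each gets rank 2.
The 3 values of 19 occupy positions 4–6 → each gets rank 4.
Cal has value 19 → rank 4.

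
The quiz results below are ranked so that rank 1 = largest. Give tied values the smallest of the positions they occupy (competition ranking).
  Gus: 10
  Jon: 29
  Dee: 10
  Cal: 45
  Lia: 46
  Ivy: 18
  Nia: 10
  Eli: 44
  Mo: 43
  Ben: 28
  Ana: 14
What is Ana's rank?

Sorted (descending): 46, 45, 44, 43, 29, 28, 18, 14, 10, 10, 10
The 3 values of 10 occupy positions 9–11 → each gets rank 9.
Ana has value 14 → rank 8.

8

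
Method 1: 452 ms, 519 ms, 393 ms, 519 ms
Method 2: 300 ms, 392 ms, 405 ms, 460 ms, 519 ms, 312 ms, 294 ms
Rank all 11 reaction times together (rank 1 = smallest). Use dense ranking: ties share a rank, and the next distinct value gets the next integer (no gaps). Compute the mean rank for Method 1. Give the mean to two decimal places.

7.50

Sorted (ascending): 294, 300, 312, 392, 393, 405, 452, 460, 519, 519, 519
The 3 values of 519 share dense rank 9.
Remaining distinct values take the next consecutive integers.
Method 1 values → pooled ranks: 452→7, 519→9, 393→5, 519→9
Mean rank = (7 + 9 + 5 + 9) / 4 = 7.50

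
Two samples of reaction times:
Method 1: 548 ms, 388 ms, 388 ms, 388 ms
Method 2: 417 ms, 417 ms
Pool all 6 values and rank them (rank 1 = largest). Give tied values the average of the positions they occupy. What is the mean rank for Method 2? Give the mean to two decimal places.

2.50

Sorted (descending): 548, 417, 417, 388, 388, 388
The 2 values of 417 occupy positions 2–3 → average rank (2+3)/2 = 2.5.
The 3 values of 388 occupy positions 4–6 → average rank 5.
Method 2 values → pooled ranks: 417→2.5, 417→2.5
Mean rank = (2.5 + 2.5) / 2 = 2.50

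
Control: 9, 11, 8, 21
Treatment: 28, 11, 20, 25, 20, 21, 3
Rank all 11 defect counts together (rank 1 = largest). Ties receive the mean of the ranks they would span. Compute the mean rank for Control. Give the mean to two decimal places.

Sorted (descending): 28, 25, 21, 21, 20, 20, 11, 11, 9, 8, 3
The 2 values of 21 occupy positions 3–4 → average rank (3+4)/2 = 3.5.
The 2 values of 20 occupy positions 5–6 → average rank (5+6)/2 = 5.5.
The 2 values of 11 occupy positions 7–8 → average rank (7+8)/2 = 7.5.
Control values → pooled ranks: 9→9, 11→7.5, 8→10, 21→3.5
Mean rank = (9 + 7.5 + 10 + 3.5) / 4 = 7.50

7.50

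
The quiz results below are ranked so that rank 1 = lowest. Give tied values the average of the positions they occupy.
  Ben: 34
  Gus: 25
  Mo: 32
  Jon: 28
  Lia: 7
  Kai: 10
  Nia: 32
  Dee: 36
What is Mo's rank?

Sorted (ascending): 7, 10, 25, 28, 32, 32, 34, 36
The 2 values of 32 occupy positions 5–6 → average rank (5+6)/2 = 5.5.
Mo has value 32 → rank 5.5.

5.5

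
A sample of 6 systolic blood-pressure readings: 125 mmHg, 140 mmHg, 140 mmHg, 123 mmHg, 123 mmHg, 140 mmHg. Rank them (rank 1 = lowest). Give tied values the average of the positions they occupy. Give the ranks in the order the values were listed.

3, 5, 5, 1.5, 1.5, 5

Sorted (ascending): 123, 123, 125, 140, 140, 140
The 2 values of 123 occupy positions 1–2 → average rank (1+2)/2 = 1.5.
The 3 values of 140 occupy positions 4–6 → average rank 5.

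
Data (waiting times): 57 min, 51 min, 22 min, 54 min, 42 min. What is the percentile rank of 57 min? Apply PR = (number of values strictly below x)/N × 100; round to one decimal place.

80.0

N = 5.
Strictly below 57: 4. Equal to 57: 1.
PR = 4/5 × 100 = 80.0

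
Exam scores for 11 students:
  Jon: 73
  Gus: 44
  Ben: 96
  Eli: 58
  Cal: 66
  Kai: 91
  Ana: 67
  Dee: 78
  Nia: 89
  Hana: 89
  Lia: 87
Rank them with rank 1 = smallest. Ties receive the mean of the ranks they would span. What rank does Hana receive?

Sorted (ascending): 44, 58, 66, 67, 73, 78, 87, 89, 89, 91, 96
The 2 values of 89 occupy positions 8–9 → average rank (8+9)/2 = 8.5.
Hana has value 89 → rank 8.5.

8.5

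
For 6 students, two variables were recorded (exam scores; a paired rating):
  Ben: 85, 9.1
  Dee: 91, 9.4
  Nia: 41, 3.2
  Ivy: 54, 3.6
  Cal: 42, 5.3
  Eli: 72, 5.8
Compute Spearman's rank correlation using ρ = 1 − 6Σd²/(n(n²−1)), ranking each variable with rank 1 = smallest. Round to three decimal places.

0.943

Ranks of variable 1: 5, 6, 1, 3, 2, 4
Ranks of variable 2: 5, 6, 1, 2, 3, 4
d = r₁ − r₂: 0, 0, 0, 1, -1, 0
d²: 0, 0, 0, 1, 1, 0; Σd² = 2
ρ = 1 − 6·2/(6·35) = 1 − 12/210 = 0.943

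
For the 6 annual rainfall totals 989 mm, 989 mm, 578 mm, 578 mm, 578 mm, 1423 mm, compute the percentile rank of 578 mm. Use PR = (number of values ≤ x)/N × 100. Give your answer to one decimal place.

50.0

N = 6.
Strictly below 578: 0. Equal to 578: 3.
PR = 3/6 × 100 = 50.0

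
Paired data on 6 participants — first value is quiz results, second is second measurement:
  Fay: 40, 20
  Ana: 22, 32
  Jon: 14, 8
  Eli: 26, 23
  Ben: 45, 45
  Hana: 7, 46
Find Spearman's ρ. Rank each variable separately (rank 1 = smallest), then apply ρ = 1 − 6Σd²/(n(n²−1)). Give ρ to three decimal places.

Ranks of variable 1: 5, 3, 2, 4, 6, 1
Ranks of variable 2: 2, 4, 1, 3, 5, 6
d = r₁ − r₂: 3, -1, 1, 1, 1, -5
d²: 9, 1, 1, 1, 1, 25; Σd² = 38
ρ = 1 − 6·38/(6·35) = 1 − 228/210 = -0.086

-0.086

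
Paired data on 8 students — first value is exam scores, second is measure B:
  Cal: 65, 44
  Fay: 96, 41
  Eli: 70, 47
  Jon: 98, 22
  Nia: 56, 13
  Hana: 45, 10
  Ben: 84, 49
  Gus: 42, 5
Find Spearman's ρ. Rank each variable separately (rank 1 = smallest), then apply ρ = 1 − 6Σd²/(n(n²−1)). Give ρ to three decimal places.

Ranks of variable 1: 4, 7, 5, 8, 3, 2, 6, 1
Ranks of variable 2: 6, 5, 7, 4, 3, 2, 8, 1
d = r₁ − r₂: -2, 2, -2, 4, 0, 0, -2, 0
d²: 4, 4, 4, 16, 0, 0, 4, 0; Σd² = 32
ρ = 1 − 6·32/(8·63) = 1 − 192/504 = 0.619

0.619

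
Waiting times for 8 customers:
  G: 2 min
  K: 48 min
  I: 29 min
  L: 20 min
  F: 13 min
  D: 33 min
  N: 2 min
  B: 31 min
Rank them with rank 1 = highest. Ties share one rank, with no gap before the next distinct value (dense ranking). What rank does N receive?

7

Sorted (descending): 48, 33, 31, 29, 20, 13, 2, 2
The 2 values of 2 share dense rank 7.
Remaining distinct values take the next consecutive integers.
N has value 2 min → rank 7.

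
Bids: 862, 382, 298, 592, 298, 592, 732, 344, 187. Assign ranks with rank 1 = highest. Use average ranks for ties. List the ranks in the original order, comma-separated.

1, 5, 7.5, 3.5, 7.5, 3.5, 2, 6, 9

Sorted (descending): 862, 732, 592, 592, 382, 344, 298, 298, 187
The 2 values of 592 occupy positions 3–4 → average rank (3+4)/2 = 3.5.
The 2 values of 298 occupy positions 7–8 → average rank (7+8)/2 = 7.5.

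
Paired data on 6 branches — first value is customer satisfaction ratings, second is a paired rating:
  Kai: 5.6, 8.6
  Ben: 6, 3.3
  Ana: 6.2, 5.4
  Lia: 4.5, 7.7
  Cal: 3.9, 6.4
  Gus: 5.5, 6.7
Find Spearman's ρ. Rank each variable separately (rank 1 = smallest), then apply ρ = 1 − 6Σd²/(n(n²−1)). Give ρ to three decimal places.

-0.429

Ranks of variable 1: 4, 5, 6, 2, 1, 3
Ranks of variable 2: 6, 1, 2, 5, 3, 4
d = r₁ − r₂: -2, 4, 4, -3, -2, -1
d²: 4, 16, 16, 9, 4, 1; Σd² = 50
ρ = 1 − 6·50/(6·35) = 1 − 300/210 = -0.429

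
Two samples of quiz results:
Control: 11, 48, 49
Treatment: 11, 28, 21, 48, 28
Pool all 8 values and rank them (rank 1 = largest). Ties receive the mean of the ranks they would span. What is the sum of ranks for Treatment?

25

Sorted (descending): 49, 48, 48, 28, 28, 21, 11, 11
The 2 values of 48 occupy positions 2–3 → average rank (2+3)/2 = 2.5.
The 2 values of 28 occupy positions 4–5 → average rank (4+5)/2 = 4.5.
The 2 values of 11 occupy positions 7–8 → average rank (7+8)/2 = 7.5.
Treatment values → pooled ranks: 11→7.5, 28→4.5, 21→6, 48→2.5, 28→4.5
Rank sum = 7.5 + 4.5 + 6 + 2.5 + 4.5 = 25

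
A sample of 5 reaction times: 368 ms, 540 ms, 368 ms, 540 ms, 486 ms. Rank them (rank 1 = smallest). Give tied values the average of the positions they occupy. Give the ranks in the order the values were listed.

1.5, 4.5, 1.5, 4.5, 3

Sorted (ascending): 368, 368, 486, 540, 540
The 2 values of 368 occupy positions 1–2 → average rank (1+2)/2 = 1.5.
The 2 values of 540 occupy positions 4–5 → average rank (4+5)/2 = 4.5.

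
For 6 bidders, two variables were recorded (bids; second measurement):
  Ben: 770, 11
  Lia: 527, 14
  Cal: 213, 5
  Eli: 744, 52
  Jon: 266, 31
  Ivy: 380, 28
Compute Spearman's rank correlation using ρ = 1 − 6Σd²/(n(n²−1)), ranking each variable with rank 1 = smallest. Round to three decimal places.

Ranks of variable 1: 6, 4, 1, 5, 2, 3
Ranks of variable 2: 2, 3, 1, 6, 5, 4
d = r₁ − r₂: 4, 1, 0, -1, -3, -1
d²: 16, 1, 0, 1, 9, 1; Σd² = 28
ρ = 1 − 6·28/(6·35) = 1 − 168/210 = 0.200

0.200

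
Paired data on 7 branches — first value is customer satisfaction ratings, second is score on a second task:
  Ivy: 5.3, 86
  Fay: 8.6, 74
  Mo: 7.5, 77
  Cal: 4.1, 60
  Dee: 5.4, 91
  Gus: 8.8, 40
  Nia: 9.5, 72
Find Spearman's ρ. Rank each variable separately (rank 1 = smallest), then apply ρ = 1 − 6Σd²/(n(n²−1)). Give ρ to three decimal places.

Ranks of variable 1: 2, 5, 4, 1, 3, 6, 7
Ranks of variable 2: 6, 4, 5, 2, 7, 1, 3
d = r₁ − r₂: -4, 1, -1, -1, -4, 5, 4
d²: 16, 1, 1, 1, 16, 25, 16; Σd² = 76
ρ = 1 − 6·76/(7·48) = 1 − 456/336 = -0.357

-0.357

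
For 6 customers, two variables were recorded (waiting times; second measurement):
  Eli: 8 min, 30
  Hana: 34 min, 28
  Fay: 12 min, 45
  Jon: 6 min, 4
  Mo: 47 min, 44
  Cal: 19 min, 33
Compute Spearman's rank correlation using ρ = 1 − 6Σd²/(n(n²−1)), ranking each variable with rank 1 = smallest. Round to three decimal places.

0.429

Ranks of variable 1: 2, 5, 3, 1, 6, 4
Ranks of variable 2: 3, 2, 6, 1, 5, 4
d = r₁ − r₂: -1, 3, -3, 0, 1, 0
d²: 1, 9, 9, 0, 1, 0; Σd² = 20
ρ = 1 − 6·20/(6·35) = 1 − 120/210 = 0.429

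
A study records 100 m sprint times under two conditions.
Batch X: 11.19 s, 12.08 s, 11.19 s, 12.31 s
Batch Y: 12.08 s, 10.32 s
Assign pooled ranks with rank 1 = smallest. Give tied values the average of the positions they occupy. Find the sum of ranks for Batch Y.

Sorted (ascending): 10.32, 11.19, 11.19, 12.08, 12.08, 12.31
The 2 values of 11.19 occupy positions 2–3 → average rank (2+3)/2 = 2.5.
The 2 values of 12.08 occupy positions 4–5 → average rank (4+5)/2 = 4.5.
Batch Y values → pooled ranks: 12.08→4.5, 10.32→1
Rank sum = 4.5 + 1 = 5.5

5.5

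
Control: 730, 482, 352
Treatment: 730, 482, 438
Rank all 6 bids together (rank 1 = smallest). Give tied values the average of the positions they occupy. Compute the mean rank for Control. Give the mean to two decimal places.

Sorted (ascending): 352, 438, 482, 482, 730, 730
The 2 values of 482 occupy positions 3–4 → average rank (3+4)/2 = 3.5.
The 2 values of 730 occupy positions 5–6 → average rank (5+6)/2 = 5.5.
Control values → pooled ranks: 730→5.5, 482→3.5, 352→1
Mean rank = (5.5 + 3.5 + 1) / 3 = 3.33

3.33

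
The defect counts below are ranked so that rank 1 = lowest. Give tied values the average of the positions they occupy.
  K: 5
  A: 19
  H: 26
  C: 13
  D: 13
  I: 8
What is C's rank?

Sorted (ascending): 5, 8, 13, 13, 19, 26
The 2 values of 13 occupy positions 3–4 → average rank (3+4)/2 = 3.5.
C has value 13 → rank 3.5.

3.5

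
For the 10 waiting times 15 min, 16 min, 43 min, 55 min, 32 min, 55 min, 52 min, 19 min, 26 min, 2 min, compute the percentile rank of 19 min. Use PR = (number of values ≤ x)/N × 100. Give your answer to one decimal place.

40.0

N = 10.
Strictly below 19: 3. Equal to 19: 1.
PR = 4/10 × 100 = 40.0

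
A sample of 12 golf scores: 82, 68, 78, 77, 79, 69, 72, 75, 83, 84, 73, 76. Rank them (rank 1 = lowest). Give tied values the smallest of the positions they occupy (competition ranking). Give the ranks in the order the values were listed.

Sorted (ascending): 68, 69, 72, 73, 75, 76, 77, 78, 79, 82, 83, 84
No ties — each value takes its position as its rank.

10, 1, 8, 7, 9, 2, 3, 5, 11, 12, 4, 6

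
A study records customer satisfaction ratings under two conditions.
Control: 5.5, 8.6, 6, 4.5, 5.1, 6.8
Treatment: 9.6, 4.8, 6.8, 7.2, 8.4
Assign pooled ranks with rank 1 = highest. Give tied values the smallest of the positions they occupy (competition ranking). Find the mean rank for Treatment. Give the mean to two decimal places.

4.60

Sorted (descending): 9.6, 8.6, 8.4, 7.2, 6.8, 6.8, 6, 5.5, 5.1, 4.8, 4.5
The 2 values of 6.8 occupy positions 5–6 → each gets rank 5.
Treatment values → pooled ranks: 9.6→1, 4.8→10, 6.8→5, 7.2→4, 8.4→3
Mean rank = (1 + 10 + 5 + 4 + 3) / 5 = 4.60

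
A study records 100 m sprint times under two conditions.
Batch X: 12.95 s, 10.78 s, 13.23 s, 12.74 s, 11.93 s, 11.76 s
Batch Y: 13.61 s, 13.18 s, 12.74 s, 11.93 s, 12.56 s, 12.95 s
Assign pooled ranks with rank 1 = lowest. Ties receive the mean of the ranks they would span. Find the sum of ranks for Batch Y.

45.5

Sorted (ascending): 10.78, 11.76, 11.93, 11.93, 12.56, 12.74, 12.74, 12.95, 12.95, 13.18, 13.23, 13.61
The 2 values of 11.93 occupy positions 3–4 → average rank (3+4)/2 = 3.5.
The 2 values of 12.74 occupy positions 6–7 → average rank (6+7)/2 = 6.5.
The 2 values of 12.95 occupy positions 8–9 → average rank (8+9)/2 = 8.5.
Batch Y values → pooled ranks: 13.61→12, 13.18→10, 12.74→6.5, 11.93→3.5, 12.56→5, 12.95→8.5
Rank sum = 12 + 10 + 6.5 + 3.5 + 5 + 8.5 = 45.5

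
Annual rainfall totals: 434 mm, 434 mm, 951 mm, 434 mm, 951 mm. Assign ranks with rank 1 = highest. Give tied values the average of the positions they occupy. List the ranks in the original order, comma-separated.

4, 4, 1.5, 4, 1.5

Sorted (descending): 951, 951, 434, 434, 434
The 2 values of 951 occupy positions 1–2 → average rank (1+2)/2 = 1.5.
The 3 values of 434 occupy positions 3–5 → average rank 4.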